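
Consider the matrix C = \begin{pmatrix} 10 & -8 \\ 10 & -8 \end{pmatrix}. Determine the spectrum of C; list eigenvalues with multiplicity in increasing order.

0, 2

Characteristic polynomial: p(μ) = μ^2 - 2μ = μ(μ - 2).
Roots (with multiplicity): 0, 2.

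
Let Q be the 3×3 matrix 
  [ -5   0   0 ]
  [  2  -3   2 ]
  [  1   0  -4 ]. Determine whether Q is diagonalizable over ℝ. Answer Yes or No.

Yes

Characteristic polynomial: p(r) = r^3 + 12r^2 + 47r + 60 = (r + 3)(r + 4)(r + 5).
All 3 eigenvalues are distinct, so Q is diagonalizable.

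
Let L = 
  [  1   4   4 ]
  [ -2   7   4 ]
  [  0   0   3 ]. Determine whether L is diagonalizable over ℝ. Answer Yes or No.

Characteristic polynomial: p(t) = t^3 - 11t^2 + 39t - 45 = (t - 5)(t - 3)^2.
t = 3 has algebraic multiplicity 2; rank(L − 3I) = 1, so geometric multiplicity = 2.
Every eigenvalue has geometric = algebraic multiplicity, so L is diagonalizable.

Yes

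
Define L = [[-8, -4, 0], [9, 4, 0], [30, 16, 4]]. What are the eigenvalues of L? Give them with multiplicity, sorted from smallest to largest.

-2, -2, 4

Characteristic polynomial: p(t) = t^3 - 12t - 16 = (t - 4)(t + 2)^2.
Roots (with multiplicity): -2, -2, 4.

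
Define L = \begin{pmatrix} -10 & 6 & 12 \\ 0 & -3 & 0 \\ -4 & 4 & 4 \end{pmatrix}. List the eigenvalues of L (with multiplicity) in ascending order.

Characteristic polynomial: p(t) = t^3 + 9t^2 + 26t + 24 = (t + 2)(t + 3)(t + 4).
Roots (with multiplicity): -4, -3, -2.

-4, -3, -2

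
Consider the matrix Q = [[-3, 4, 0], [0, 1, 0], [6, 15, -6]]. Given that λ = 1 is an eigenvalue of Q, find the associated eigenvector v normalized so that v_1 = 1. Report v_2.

Q − 1I = [[-4, 4, 0], [0, 0, 0], [6, 15, -7]].
Solving (Q − 1I)v = 0 gives the eigenspace spanned by (1, 1, 3).
With v_1 = 1, v = (1, 1, 3), so v_2 = 1.

1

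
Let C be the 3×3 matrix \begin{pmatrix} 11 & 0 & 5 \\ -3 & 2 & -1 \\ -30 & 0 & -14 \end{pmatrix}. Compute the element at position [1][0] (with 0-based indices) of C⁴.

Characteristic polynomial: λ^3 + λ^2 - 10λ + 8 = (λ - 2)(λ - 1)(λ + 4), so the eigenvalues are -4, 1, 2.
λ=1: eigenvector (1, 1, -2).
λ=2: eigenvector (0, 1, 0).
λ=-4: eigenvector (-1, 0, 3).
P = [[1, 0, -1], [1, 1, 0], [-2, 0, 3]], D = diag(1, 2, -4), P⁻¹ = [[3, 0, 1], [-3, 1, -1], [2, 0, 1]].
C⁴ = P·diag(1, 16, 256)·P⁻¹ = [[-509, 0, -255], [-45, 16, -15], [1530, 0, 766]].
The requested entry is -45.

-45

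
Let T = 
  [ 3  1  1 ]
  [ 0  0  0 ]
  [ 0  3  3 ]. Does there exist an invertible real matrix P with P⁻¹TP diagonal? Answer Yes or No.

No

Characteristic polynomial: p(λ) = λ^3 - 6λ^2 + 9λ = λ(λ - 3)^2.
λ = 3 has algebraic multiplicity 2; rank(T − 3I) = 2, so geometric multiplicity = 1.
Geometric multiplicity < algebraic multiplicity, so T is not diagonalizable.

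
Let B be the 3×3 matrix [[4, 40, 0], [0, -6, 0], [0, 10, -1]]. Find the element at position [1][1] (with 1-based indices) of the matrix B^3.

Characteristic polynomial: s^3 + 3s^2 - 22s - 24 = (s - 4)(s + 1)(s + 6), so the eigenvalues are -6, -1, 4.
s=-1: eigenvector (0, 0, 1).
s=-6: eigenvector (-4, 1, -2).
s=4: eigenvector (1, 0, 0).
P = [[0, -4, 1], [0, 1, 0], [1, -2, 0]], D = diag(-1, -6, 4), P⁻¹ = [[0, 2, 1], [0, 1, 0], [1, 4, 0]].
B³ = P·diag(-1, -216, 64)·P⁻¹ = [[64, 1120, 0], [0, -216, 0], [0, 430, -1]].
The requested entry is 64.

64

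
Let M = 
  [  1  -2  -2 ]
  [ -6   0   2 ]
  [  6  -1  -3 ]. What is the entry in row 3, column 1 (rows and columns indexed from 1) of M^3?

Characteristic polynomial: r^3 + 2r^2 - r - 2 = (r - 1)(r + 1)(r + 2), so the eigenvalues are -2, -1, 1.
r=-2: eigenvector (0, 1, -1).
r=1: eigenvector (1, -2, 2).
r=-1: eigenvector (1, -4, 5).
P = [[0, 1, 1], [1, -2, -4], [-1, 2, 5]], D = diag(-2, 1, -1), P⁻¹ = [[2, 3, 2], [1, -1, -1], [0, 1, 1]].
M³ = P·diag(-8, 1, -1)·P⁻¹ = [[1, -2, -2], [-18, -18, -10], [18, 17, 9]].
The requested entry is 18.

18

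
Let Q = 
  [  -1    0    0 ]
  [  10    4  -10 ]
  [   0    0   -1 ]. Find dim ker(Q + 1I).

2

Q + 1I = [[0, 0, 0], [10, 5, -10], [0, 0, 0]].
This matrix has rank 1, so its null space has dimension 3 − 1 = 2.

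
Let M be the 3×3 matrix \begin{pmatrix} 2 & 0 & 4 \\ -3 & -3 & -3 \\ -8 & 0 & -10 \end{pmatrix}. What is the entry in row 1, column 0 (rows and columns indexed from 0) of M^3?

-189

Characteristic polynomial: μ^3 + 11μ^2 + 36μ + 36 = (μ + 2)(μ + 3)(μ + 6), so the eigenvalues are -6, -3, -2.
μ=-6: eigenvector (-1, 1, 2).
μ=-3: eigenvector (0, 1, 0).
μ=-2: eigenvector (-1, 0, 1).
P = [[-1, 0, -1], [1, 1, 0], [2, 0, 1]], D = diag(-6, -3, -2), P⁻¹ = [[1, 0, 1], [-1, 1, -1], [-2, 0, -1]].
M³ = P·diag(-216, -27, -8)·P⁻¹ = [[200, 0, 208], [-189, -27, -189], [-416, 0, -424]].
The requested entry is -189.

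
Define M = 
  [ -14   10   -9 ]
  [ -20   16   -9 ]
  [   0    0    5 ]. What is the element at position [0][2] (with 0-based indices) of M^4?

-369

Characteristic polynomial: t^3 - 7t^2 - 14t + 120 = (t - 6)(t - 5)(t + 4), so the eigenvalues are -4, 5, 6.
t=6: eigenvector (1, 2, 0).
t=5: eigenvector (-1, -1, 1).
t=-4: eigenvector (-1, -1, 0).
P = [[1, -1, -1], [2, -1, -1], [0, 1, 0]], D = diag(6, 5, -4), P⁻¹ = [[-1, 1, 0], [0, 0, 1], [-2, 1, -1]].
M⁴ = P·diag(1296, 625, 256)·P⁻¹ = [[-784, 1040, -369], [-2080, 2336, -369], [0, 0, 625]].
The requested entry is -369.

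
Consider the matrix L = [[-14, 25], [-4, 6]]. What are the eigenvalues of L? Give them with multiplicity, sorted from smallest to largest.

-4, -4

Characteristic polynomial: p(λ) = λ^2 + 8λ + 16 = (λ + 4)^2.
Roots (with multiplicity): -4, -4.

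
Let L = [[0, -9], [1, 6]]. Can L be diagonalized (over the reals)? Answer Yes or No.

Characteristic polynomial: p(s) = s^2 - 6s + 9 = (s - 3)^2.
s = 3 has algebraic multiplicity 2; rank(L − 3I) = 1, so geometric multiplicity = 1.
Geometric multiplicity < algebraic multiplicity, so L is not diagonalizable.

No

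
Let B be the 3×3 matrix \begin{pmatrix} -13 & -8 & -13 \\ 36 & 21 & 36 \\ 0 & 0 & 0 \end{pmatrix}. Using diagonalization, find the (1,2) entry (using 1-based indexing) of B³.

-392

Characteristic polynomial: μ^3 - 8μ^2 + 15μ = μ(μ - 5)(μ - 3), so the eigenvalues are 0, 3, 5.
μ=3: eigenvector (1, -2, 0).
μ=0: eigenvector (-1, 0, 1).
μ=5: eigenvector (-4, 9, 0).
P = [[1, -1, -4], [-2, 0, 9], [0, 1, 0]], D = diag(3, 0, 5), P⁻¹ = [[9, 4, 9], [0, 0, 1], [2, 1, 2]].
B³ = P·diag(27, 0, 125)·P⁻¹ = [[-757, -392, -757], [1764, 909, 1764], [0, 0, 0]].
The requested entry is -392.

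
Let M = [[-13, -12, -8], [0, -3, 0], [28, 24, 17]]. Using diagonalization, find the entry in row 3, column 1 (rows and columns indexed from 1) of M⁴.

Characteristic polynomial: r^3 - r^2 - 9r + 9 = (r - 3)(r - 1)(r + 3), so the eigenvalues are -3, 1, 3.
r=3: eigenvector (1, 0, -2).
r=-3: eigenvector (2, 1, -4).
r=1: eigenvector (4, 0, -7).
P = [[1, 2, 4], [0, 1, 0], [-2, -4, -7]], D = diag(3, -3, 1), P⁻¹ = [[-7, -2, -4], [0, 1, 0], [2, 0, 1]].
M⁴ = P·diag(81, 81, 1)·P⁻¹ = [[-559, 0, -320], [0, 81, 0], [1120, 0, 641]].
The requested entry is 1120.

1120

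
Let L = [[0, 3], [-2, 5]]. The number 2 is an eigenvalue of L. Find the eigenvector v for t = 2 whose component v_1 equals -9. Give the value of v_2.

-6

L − 2I = [[-2, 3], [-2, 3]].
Solving (L − 2I)v = 0 gives the eigenspace spanned by (-9, -6).
With v_1 = -9, v = (-9, -6), so v_2 = -6.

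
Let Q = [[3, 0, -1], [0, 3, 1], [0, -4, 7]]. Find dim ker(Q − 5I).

1

Q − 5I = [[-2, 0, -1], [0, -2, 1], [0, -4, 2]].
This matrix has rank 2, so its null space has dimension 3 − 2 = 1.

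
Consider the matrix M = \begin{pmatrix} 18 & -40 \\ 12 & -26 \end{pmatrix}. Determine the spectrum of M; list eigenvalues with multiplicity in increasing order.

Characteristic polynomial: p(μ) = μ^2 + 8μ + 12 = (μ + 2)(μ + 6).
Roots (with multiplicity): -6, -2.

-6, -2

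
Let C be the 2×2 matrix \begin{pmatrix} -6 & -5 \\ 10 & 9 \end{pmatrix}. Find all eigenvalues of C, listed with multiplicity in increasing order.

-1, 4

Characteristic polynomial: p(λ) = λ^2 - 3λ - 4 = (λ - 4)(λ + 1).
Roots (with multiplicity): -1, 4.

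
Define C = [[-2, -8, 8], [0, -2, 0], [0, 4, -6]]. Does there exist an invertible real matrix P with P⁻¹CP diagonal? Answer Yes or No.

Yes

Characteristic polynomial: p(s) = s^3 + 10s^2 + 28s + 24 = (s + 2)^2(s + 6).
s = -2 has algebraic multiplicity 2; rank(C + 2I) = 1, so geometric multiplicity = 2.
Every eigenvalue has geometric = algebraic multiplicity, so C is diagonalizable.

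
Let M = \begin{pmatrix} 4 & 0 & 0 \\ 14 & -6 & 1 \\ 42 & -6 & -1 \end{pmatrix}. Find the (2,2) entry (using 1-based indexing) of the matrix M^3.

Characteristic polynomial: s^3 + 3s^2 - 16s - 48 = (s - 4)(s + 3)(s + 4), so the eigenvalues are -4, -3, 4.
s=-3: eigenvector (0, 1, 3).
s=-4: eigenvector (0, 1, 2).
s=4: eigenvector (1, 2, 6).
P = [[0, 0, 1], [1, 1, 2], [3, 2, 6]], D = diag(-3, -4, 4), P⁻¹ = [[-2, -2, 1], [0, 3, -1], [1, 0, 0]].
M³ = P·diag(-27, -64, 64)·P⁻¹ = [[64, 0, 0], [182, -138, 37], [546, -222, 47]].
The requested entry is -138.

-138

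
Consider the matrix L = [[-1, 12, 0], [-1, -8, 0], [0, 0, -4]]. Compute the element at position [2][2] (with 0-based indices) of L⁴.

Characteristic polynomial: μ^3 + 13μ^2 + 56μ + 80 = (μ + 4)^2(μ + 5), so the eigenvalues are -5, -4, -4.
μ=-5: eigenvector (-3, 1, 0).
μ=-4: eigenvector (4, -1, 0).
μ=-4: eigenvector (0, 0, 1).
P = [[-3, 4, 0], [1, -1, 0], [0, 0, 1]], D = diag(-5, -4, -4), P⁻¹ = [[1, 4, 0], [1, 3, 0], [0, 0, 1]].
L⁴ = P·diag(625, 256, 256)·P⁻¹ = [[-851, -4428, 0], [369, 1732, 0], [0, 0, 256]].
The requested entry is 256.

256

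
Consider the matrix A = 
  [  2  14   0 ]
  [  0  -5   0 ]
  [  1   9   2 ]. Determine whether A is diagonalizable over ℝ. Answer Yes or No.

No

Characteristic polynomial: p(λ) = λ^3 + λ^2 - 16λ + 20 = (λ - 2)^2(λ + 5).
λ = 2 has algebraic multiplicity 2; rank(A − 2I) = 2, so geometric multiplicity = 1.
Geometric multiplicity < algebraic multiplicity, so A is not diagonalizable.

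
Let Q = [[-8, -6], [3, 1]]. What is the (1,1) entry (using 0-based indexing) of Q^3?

Characteristic polynomial: μ^2 + 7μ + 10 = (μ + 2)(μ + 5), so the eigenvalues are -5, -2.
μ=-5: eigenvector (2, -1).
μ=-2: eigenvector (1, -1).
P = [[2, 1], [-1, -1]], D = diag(-5, -2), P⁻¹ = [[1, 1], [-1, -2]].
Q³ = P·diag(-125, -8)·P⁻¹ = [[-242, -234], [117, 109]].
The requested entry is 109.

109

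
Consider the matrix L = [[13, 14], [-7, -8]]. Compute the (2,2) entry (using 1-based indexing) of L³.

-218

Characteristic polynomial: μ^2 - 5μ - 6 = (μ - 6)(μ + 1), so the eigenvalues are -1, 6.
μ=-1: eigenvector (1, -1).
μ=6: eigenvector (-2, 1).
P = [[1, -2], [-1, 1]], D = diag(-1, 6), P⁻¹ = [[-1, -2], [-1, -1]].
L³ = P·diag(-1, 216)·P⁻¹ = [[433, 434], [-217, -218]].
The requested entry is -218.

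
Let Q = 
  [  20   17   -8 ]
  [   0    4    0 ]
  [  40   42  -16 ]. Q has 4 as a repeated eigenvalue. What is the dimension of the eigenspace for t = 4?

1

Q − 4I = [[16, 17, -8], [0, 0, 0], [40, 42, -20]].
This matrix has rank 2, so its null space has dimension 3 − 2 = 1.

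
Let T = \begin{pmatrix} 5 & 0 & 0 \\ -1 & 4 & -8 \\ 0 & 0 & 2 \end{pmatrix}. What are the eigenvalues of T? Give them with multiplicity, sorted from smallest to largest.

2, 4, 5

Characteristic polynomial: p(r) = r^3 - 11r^2 + 38r - 40 = (r - 5)(r - 4)(r - 2).
Roots (with multiplicity): 2, 4, 5.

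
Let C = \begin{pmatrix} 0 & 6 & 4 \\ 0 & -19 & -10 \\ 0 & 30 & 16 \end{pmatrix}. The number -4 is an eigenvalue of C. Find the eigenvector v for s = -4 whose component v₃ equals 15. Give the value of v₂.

C + 4I = [[4, 6, 4], [0, -15, -10], [0, 30, 20]].
Solving (C + 4I)v = 0 gives the eigenspace spanned by (0, -10, 15).
With v₃ = 15, v = (0, -10, 15), so v₂ = -10.

-10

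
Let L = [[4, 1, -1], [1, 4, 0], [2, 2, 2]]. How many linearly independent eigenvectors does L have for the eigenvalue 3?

L − 3I = [[1, 1, -1], [1, 1, 0], [2, 2, -1]].
This matrix has rank 2, so its null space has dimension 3 − 2 = 1.

1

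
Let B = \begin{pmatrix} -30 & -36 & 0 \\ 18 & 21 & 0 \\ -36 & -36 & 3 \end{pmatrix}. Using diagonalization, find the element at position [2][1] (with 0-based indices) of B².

432

Characteristic polynomial: r^3 + 6r^2 - 9r - 54 = (r - 3)(r + 3)(r + 6), so the eigenvalues are -6, -3, 3.
r=3: eigenvector (0, 0, 1).
r=-3: eigenvector (-4, 3, -6).
r=-6: eigenvector (3, -2, 4).
P = [[0, -4, 3], [0, 3, -2], [1, -6, 4]], D = diag(3, -3, -6), P⁻¹ = [[0, 2, 1], [2, 3, 0], [3, 4, 0]].
B² = P·diag(9, 9, 36)·P⁻¹ = [[252, 324, 0], [-162, -207, 0], [324, 432, 9]].
The requested entry is 432.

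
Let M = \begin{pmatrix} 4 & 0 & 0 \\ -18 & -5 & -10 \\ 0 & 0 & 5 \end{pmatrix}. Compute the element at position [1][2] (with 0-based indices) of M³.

Characteristic polynomial: r^3 - 4r^2 - 25r + 100 = (r - 5)(r - 4)(r + 5), so the eigenvalues are -5, 4, 5.
r=5: eigenvector (0, 1, -1).
r=4: eigenvector (1, -2, 0).
r=-5: eigenvector (0, 1, 0).
P = [[0, 1, 0], [1, -2, 1], [-1, 0, 0]], D = diag(5, 4, -5), P⁻¹ = [[0, 0, -1], [1, 0, 0], [2, 1, 1]].
M³ = P·diag(125, 64, -125)·P⁻¹ = [[64, 0, 0], [-378, -125, -250], [0, 0, 125]].
The requested entry is -250.

-250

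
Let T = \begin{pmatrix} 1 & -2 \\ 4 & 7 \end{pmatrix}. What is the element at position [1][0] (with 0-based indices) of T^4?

Characteristic polynomial: μ^2 - 8μ + 15 = (μ - 5)(μ - 3), so the eigenvalues are 3, 5.
μ=3: eigenvector (1, -1).
μ=5: eigenvector (1, -2).
P = [[1, 1], [-1, -2]], D = diag(3, 5), P⁻¹ = [[2, 1], [-1, -1]].
T⁴ = P·diag(81, 625)·P⁻¹ = [[-463, -544], [1088, 1169]].
The requested entry is 1088.

1088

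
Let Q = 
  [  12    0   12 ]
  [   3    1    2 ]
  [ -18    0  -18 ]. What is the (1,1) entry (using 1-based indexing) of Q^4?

-2592

Characteristic polynomial: r^3 + 5r^2 - 6r = r(r - 1)(r + 6), so the eigenvalues are -6, 0, 1.
r=0: eigenvector (1, -1, -1).
r=1: eigenvector (0, 1, 0).
r=-6: eigenvector (-2, 0, 3).
P = [[1, 0, -2], [-1, 1, 0], [-1, 0, 3]], D = diag(0, 1, -6), P⁻¹ = [[3, 0, 2], [3, 1, 2], [1, 0, 1]].
Q⁴ = P·diag(0, 1, 1296)·P⁻¹ = [[-2592, 0, -2592], [3, 1, 2], [3888, 0, 3888]].
The requested entry is -2592.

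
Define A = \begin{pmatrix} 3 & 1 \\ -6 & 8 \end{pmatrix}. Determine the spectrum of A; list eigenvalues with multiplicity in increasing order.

5, 6

Characteristic polynomial: p(μ) = μ^2 - 11μ + 30 = (μ - 6)(μ - 5).
Roots (with multiplicity): 5, 6.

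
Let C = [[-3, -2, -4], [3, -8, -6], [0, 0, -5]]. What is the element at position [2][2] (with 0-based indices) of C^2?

Characteristic polynomial: t^3 + 16t^2 + 85t + 150 = (t + 5)^2(t + 6), so the eigenvalues are -6, -5, -5.
t=-5: eigenvector (0, -2, 1).
t=-6: eigenvector (-2, -3, 0).
t=-5: eigenvector (-1, -1, 0).
P = [[0, -2, -1], [-2, -3, -1], [1, 0, 0]], D = diag(-5, -6, -5), P⁻¹ = [[0, 0, 1], [1, -1, -2], [-3, 2, 4]].
C² = P·diag(25, 36, 25)·P⁻¹ = [[3, 22, 44], [-33, 58, 66], [0, 0, 25]].
The requested entry is 25.

25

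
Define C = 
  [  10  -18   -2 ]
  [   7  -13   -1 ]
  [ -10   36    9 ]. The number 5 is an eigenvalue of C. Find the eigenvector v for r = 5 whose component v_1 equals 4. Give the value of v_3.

C − 5I = [[5, -18, -2], [7, -18, -1], [-10, 36, 4]].
Solving (C − 5I)v = 0 gives the eigenspace spanned by (4, 2, -8).
With v_1 = 4, v = (4, 2, -8), so v_3 = -8.

-8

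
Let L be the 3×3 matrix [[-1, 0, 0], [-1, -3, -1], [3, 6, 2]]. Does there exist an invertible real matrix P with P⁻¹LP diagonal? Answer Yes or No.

Characteristic polynomial: p(s) = s^3 + 2s^2 + s = s(s + 1)^2.
s = -1 has algebraic multiplicity 2; rank(L + 1I) = 1, so geometric multiplicity = 2.
Every eigenvalue has geometric = algebraic multiplicity, so L is diagonalizable.

Yes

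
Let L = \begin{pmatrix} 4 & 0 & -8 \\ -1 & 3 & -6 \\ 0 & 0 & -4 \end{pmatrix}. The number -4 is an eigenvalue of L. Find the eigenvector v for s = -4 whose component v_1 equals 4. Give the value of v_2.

L + 4I = [[8, 0, -8], [-1, 7, -6], [0, 0, 0]].
Solving (L + 4I)v = 0 gives the eigenspace spanned by (4, 4, 4).
With v_1 = 4, v = (4, 4, 4), so v_2 = 4.

4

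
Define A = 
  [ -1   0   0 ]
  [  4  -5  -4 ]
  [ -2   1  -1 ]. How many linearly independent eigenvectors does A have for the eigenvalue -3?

A + 3I = [[2, 0, 0], [4, -2, -4], [-2, 1, 2]].
This matrix has rank 2, so its null space has dimension 3 − 2 = 1.

1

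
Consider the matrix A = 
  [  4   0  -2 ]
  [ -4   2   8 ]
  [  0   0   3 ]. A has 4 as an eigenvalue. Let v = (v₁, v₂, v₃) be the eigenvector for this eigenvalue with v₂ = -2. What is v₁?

A − 4I = [[0, 0, -2], [-4, -2, 8], [0, 0, -1]].
Solving (A − 4I)v = 0 gives the eigenspace spanned by (1, -2, 0).
With v₂ = -2, v = (1, -2, 0), so v₁ = 1.

1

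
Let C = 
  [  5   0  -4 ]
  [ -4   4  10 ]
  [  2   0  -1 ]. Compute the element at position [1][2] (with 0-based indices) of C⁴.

670

Characteristic polynomial: λ^3 - 8λ^2 + 19λ - 12 = (λ - 4)(λ - 3)(λ - 1), so the eigenvalues are 1, 3, 4.
λ=4: eigenvector (0, 1, 0).
λ=1: eigenvector (1, -2, 1).
λ=3: eigenvector (-2, 2, -1).
P = [[0, 1, -2], [1, -2, 2], [0, 1, -1]], D = diag(4, 1, 3), P⁻¹ = [[0, 1, 2], [-1, 0, 2], [-1, 0, 1]].
C⁴ = P·diag(256, 1, 81)·P⁻¹ = [[161, 0, -160], [-160, 256, 670], [80, 0, -79]].
The requested entry is 670.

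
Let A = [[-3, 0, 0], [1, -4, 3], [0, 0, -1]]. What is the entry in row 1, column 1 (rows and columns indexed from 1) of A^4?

Characteristic polynomial: r^3 + 8r^2 + 19r + 12 = (r + 1)(r + 3)(r + 4), so the eigenvalues are -4, -3, -1.
r=-4: eigenvector (0, 1, 0).
r=-3: eigenvector (1, 1, 0).
r=-1: eigenvector (0, 1, 1).
P = [[0, 1, 0], [1, 1, 1], [0, 0, 1]], D = diag(-4, -3, -1), P⁻¹ = [[-1, 1, -1], [1, 0, 0], [0, 0, 1]].
A⁴ = P·diag(256, 81, 1)·P⁻¹ = [[81, 0, 0], [-175, 256, -255], [0, 0, 1]].
The requested entry is 81.

81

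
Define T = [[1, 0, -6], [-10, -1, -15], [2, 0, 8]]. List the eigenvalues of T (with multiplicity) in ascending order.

Characteristic polynomial: p(s) = s^3 - 8s^2 + 11s + 20 = (s - 5)(s - 4)(s + 1).
Roots (with multiplicity): -1, 4, 5.

-1, 4, 5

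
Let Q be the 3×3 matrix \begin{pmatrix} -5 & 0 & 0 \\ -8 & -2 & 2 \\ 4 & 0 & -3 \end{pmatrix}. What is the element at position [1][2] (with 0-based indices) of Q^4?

Characteristic polynomial: t^3 + 10t^2 + 31t + 30 = (t + 2)(t + 3)(t + 5), so the eigenvalues are -5, -3, -2.
t=-5: eigenvector (1, 4, -2).
t=-3: eigenvector (0, -2, 1).
t=-2: eigenvector (0, 1, 0).
P = [[1, 0, 0], [4, -2, 1], [-2, 1, 0]], D = diag(-5, -3, -2), P⁻¹ = [[1, 0, 0], [2, 0, 1], [0, 1, 2]].
Q⁴ = P·diag(625, 81, 16)·P⁻¹ = [[625, 0, 0], [2176, 16, -130], [-1088, 0, 81]].
The requested entry is -130.

-130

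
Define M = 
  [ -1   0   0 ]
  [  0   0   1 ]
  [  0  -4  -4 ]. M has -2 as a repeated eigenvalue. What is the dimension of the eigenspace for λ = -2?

M + 2I = [[1, 0, 0], [0, 2, 1], [0, -4, -2]].
This matrix has rank 2, so its null space has dimension 3 − 2 = 1.

1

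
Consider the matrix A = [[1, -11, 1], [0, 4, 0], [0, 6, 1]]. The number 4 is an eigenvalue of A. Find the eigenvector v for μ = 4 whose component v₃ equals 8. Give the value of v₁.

A − 4I = [[-3, -11, 1], [0, 0, 0], [0, 6, -3]].
Solving (A − 4I)v = 0 gives the eigenspace spanned by (-12, 4, 8).
With v₃ = 8, v = (-12, 4, 8), so v₁ = -12.

-12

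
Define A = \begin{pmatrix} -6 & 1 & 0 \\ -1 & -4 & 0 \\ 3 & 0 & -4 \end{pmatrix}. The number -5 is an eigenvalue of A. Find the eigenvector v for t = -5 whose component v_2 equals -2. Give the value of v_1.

-2

A + 5I = [[-1, 1, 0], [-1, 1, 0], [3, 0, 1]].
Solving (A + 5I)v = 0 gives the eigenspace spanned by (-2, -2, 6).
With v_2 = -2, v = (-2, -2, 6), so v_1 = -2.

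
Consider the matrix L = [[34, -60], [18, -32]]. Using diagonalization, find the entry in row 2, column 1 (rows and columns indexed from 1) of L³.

216

Characteristic polynomial: t^2 - 2t - 8 = (t - 4)(t + 2), so the eigenvalues are -2, 4.
t=4: eigenvector (2, 1).
t=-2: eigenvector (-5, -3).
P = [[2, -5], [1, -3]], D = diag(4, -2), P⁻¹ = [[3, -5], [1, -2]].
L³ = P·diag(64, -8)·P⁻¹ = [[424, -720], [216, -368]].
The requested entry is 216.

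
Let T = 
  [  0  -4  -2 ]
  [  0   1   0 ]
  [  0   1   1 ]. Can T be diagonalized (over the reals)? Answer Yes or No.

No

Characteristic polynomial: p(r) = r^3 - 2r^2 + r = r(r - 1)^2.
r = 1 has algebraic multiplicity 2; rank(T − 1I) = 2, so geometric multiplicity = 1.
Geometric multiplicity < algebraic multiplicity, so T is not diagonalizable.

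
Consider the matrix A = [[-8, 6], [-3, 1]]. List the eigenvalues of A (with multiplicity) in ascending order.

Characteristic polynomial: p(r) = r^2 + 7r + 10 = (r + 2)(r + 5).
Roots (with multiplicity): -5, -2.

-5, -2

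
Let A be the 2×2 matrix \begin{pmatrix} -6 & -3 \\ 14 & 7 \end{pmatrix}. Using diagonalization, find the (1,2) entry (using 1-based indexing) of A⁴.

Characteristic polynomial: λ^2 - λ = λ(λ - 1), so the eigenvalues are 0, 1.
λ=0: eigenvector (1, -2).
λ=1: eigenvector (-3, 7).
P = [[1, -3], [-2, 7]], D = diag(0, 1), P⁻¹ = [[7, 3], [2, 1]].
A⁴ = P·diag(0, 1)·P⁻¹ = [[-6, -3], [14, 7]].
The requested entry is -3.

-3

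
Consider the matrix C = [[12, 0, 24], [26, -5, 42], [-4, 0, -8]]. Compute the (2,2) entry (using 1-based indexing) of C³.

Characteristic polynomial: μ^3 + μ^2 - 20μ = μ(μ - 4)(μ + 5), so the eigenvalues are -5, 0, 4.
μ=4: eigenvector (3, 4, -1).
μ=-5: eigenvector (0, 1, 0).
μ=0: eigenvector (-2, -2, 1).
P = [[3, 0, -2], [4, 1, -2], [-1, 0, 1]], D = diag(4, -5, 0), P⁻¹ = [[1, 0, 2], [-2, 1, -2], [1, 0, 3]].
C³ = P·diag(64, -125, 0)·P⁻¹ = [[192, 0, 384], [506, -125, 762], [-64, 0, -128]].
The requested entry is -125.

-125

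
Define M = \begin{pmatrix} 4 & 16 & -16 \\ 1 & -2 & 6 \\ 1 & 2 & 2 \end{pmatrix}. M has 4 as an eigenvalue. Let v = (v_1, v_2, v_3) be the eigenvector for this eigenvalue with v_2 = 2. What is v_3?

2

M − 4I = [[0, 16, -16], [1, -6, 6], [1, 2, -2]].
Solving (M − 4I)v = 0 gives the eigenspace spanned by (0, 2, 2).
With v_2 = 2, v = (0, 2, 2), so v_3 = 2.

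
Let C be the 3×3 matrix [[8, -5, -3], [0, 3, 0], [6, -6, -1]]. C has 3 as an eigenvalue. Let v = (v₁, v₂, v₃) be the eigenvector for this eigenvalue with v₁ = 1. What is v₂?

C − 3I = [[5, -5, -3], [0, 0, 0], [6, -6, -4]].
Solving (C − 3I)v = 0 gives the eigenspace spanned by (1, 1, 0).
With v₁ = 1, v = (1, 1, 0), so v₂ = 1.

1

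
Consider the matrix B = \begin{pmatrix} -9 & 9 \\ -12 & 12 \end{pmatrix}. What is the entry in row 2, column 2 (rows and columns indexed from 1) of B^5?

972

Characteristic polynomial: μ^2 - 3μ = μ(μ - 3), so the eigenvalues are 0, 3.
μ=3: eigenvector (3, 4).
μ=0: eigenvector (1, 1).
P = [[3, 1], [4, 1]], D = diag(3, 0), P⁻¹ = [[-1, 1], [4, -3]].
B⁵ = P·diag(243, 0)·P⁻¹ = [[-729, 729], [-972, 972]].
The requested entry is 972.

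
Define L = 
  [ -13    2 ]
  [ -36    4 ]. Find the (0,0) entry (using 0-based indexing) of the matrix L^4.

Characteristic polynomial: λ^2 + 9λ + 20 = (λ + 4)(λ + 5), so the eigenvalues are -5, -4.
λ=-5: eigenvector (1, 4).
λ=-4: eigenvector (2, 9).
P = [[1, 2], [4, 9]], D = diag(-5, -4), P⁻¹ = [[9, -2], [-4, 1]].
L⁴ = P·diag(625, 256)·P⁻¹ = [[3577, -738], [13284, -2696]].
The requested entry is 3577.

3577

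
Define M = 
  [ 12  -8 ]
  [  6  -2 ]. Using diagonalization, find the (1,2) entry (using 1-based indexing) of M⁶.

-170240

Characteristic polynomial: r^2 - 10r + 24 = (r - 6)(r - 4), so the eigenvalues are 4, 6.
r=4: eigenvector (1, 1).
r=6: eigenvector (4, 3).
P = [[1, 4], [1, 3]], D = diag(4, 6), P⁻¹ = [[-3, 4], [1, -1]].
M⁶ = P·diag(4096, 46656)·P⁻¹ = [[174336, -170240], [127680, -123584]].
The requested entry is -170240.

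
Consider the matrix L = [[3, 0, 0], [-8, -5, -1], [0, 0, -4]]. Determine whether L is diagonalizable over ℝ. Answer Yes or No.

Yes

Characteristic polynomial: p(s) = s^3 + 6s^2 - 7s - 60 = (s - 3)(s + 4)(s + 5).
All 3 eigenvalues are distinct, so L is diagonalizable.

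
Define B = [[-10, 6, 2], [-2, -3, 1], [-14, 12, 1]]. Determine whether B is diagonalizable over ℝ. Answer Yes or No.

No

Characteristic polynomial: p(t) = t^3 + 12t^2 + 45t + 54 = (t + 3)^2(t + 6).
t = -3 has algebraic multiplicity 2; rank(B + 3I) = 2, so geometric multiplicity = 1.
Geometric multiplicity < algebraic multiplicity, so B is not diagonalizable.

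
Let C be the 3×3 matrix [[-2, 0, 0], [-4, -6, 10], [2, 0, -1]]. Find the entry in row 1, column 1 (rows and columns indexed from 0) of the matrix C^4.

1296

Characteristic polynomial: μ^3 + 9μ^2 + 20μ + 12 = (μ + 1)(μ + 2)(μ + 6), so the eigenvalues are -6, -2, -1.
μ=-2: eigenvector (1, -6, -2).
μ=-6: eigenvector (0, 1, 0).
μ=-1: eigenvector (0, 2, 1).
P = [[1, 0, 0], [-6, 1, 2], [-2, 0, 1]], D = diag(-2, -6, -1), P⁻¹ = [[1, 0, 0], [2, 1, -2], [2, 0, 1]].
C⁴ = P·diag(16, 1296, 1)·P⁻¹ = [[16, 0, 0], [2500, 1296, -2590], [-30, 0, 1]].
The requested entry is 1296.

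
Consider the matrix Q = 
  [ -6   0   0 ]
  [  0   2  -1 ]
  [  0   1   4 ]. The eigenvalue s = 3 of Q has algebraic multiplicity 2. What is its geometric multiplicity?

Q − 3I = [[-9, 0, 0], [0, -1, -1], [0, 1, 1]].
This matrix has rank 2, so its null space has dimension 3 − 2 = 1.

1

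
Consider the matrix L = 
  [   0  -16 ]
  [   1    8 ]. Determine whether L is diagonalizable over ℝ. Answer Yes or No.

No

Characteristic polynomial: p(r) = r^2 - 8r + 16 = (r - 4)^2.
r = 4 has algebraic multiplicity 2; rank(L − 4I) = 1, so geometric multiplicity = 1.
Geometric multiplicity < algebraic multiplicity, so L is not diagonalizable.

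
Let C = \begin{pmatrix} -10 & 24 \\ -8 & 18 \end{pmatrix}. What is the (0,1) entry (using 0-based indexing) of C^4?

Characteristic polynomial: t^2 - 8t + 12 = (t - 6)(t - 2), so the eigenvalues are 2, 6.
t=6: eigenvector (-3, -2).
t=2: eigenvector (2, 1).
P = [[-3, 2], [-2, 1]], D = diag(6, 2), P⁻¹ = [[1, -2], [2, -3]].
C⁴ = P·diag(1296, 16)·P⁻¹ = [[-3824, 7680], [-2560, 5136]].
The requested entry is 7680.

7680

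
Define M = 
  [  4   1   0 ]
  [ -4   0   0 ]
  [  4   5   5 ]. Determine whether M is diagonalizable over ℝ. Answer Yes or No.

No

Characteristic polynomial: p(μ) = μ^3 - 9μ^2 + 24μ - 20 = (μ - 5)(μ - 2)^2.
μ = 2 has algebraic multiplicity 2; rank(M − 2I) = 2, so geometric multiplicity = 1.
Geometric multiplicity < algebraic multiplicity, so M is not diagonalizable.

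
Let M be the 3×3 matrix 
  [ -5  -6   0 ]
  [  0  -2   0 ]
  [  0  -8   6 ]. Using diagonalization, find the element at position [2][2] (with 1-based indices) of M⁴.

Characteristic polynomial: μ^3 + μ^2 - 32μ - 60 = (μ - 6)(μ + 2)(μ + 5), so the eigenvalues are -5, -2, 6.
μ=-5: eigenvector (1, 0, 0).
μ=6: eigenvector (0, 0, -1).
μ=-2: eigenvector (-2, 1, 1).
P = [[1, 0, -2], [0, 0, 1], [0, -1, 1]], D = diag(-5, 6, -2), P⁻¹ = [[1, 2, 0], [0, 1, -1], [0, 1, 0]].
M⁴ = P·diag(625, 1296, 16)·P⁻¹ = [[625, 1218, 0], [0, 16, 0], [0, -1280, 1296]].
The requested entry is 16.

16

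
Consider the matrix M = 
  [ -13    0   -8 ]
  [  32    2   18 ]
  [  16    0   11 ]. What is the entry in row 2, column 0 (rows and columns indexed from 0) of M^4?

-1088

Characteristic polynomial: λ^3 - 19λ + 30 = (λ - 3)(λ - 2)(λ + 5), so the eigenvalues are -5, 2, 3.
λ=-5: eigenvector (-1, 2, 1).
λ=2: eigenvector (0, 1, 0).
λ=3: eigenvector (-1, 4, 2).
P = [[-1, 0, -1], [2, 1, 4], [1, 0, 2]], D = diag(-5, 2, 3), P⁻¹ = [[-2, 0, -1], [0, 1, -2], [1, 0, 1]].
M⁴ = P·diag(625, 16, 81)·P⁻¹ = [[1169, 0, 544], [-2176, 16, -958], [-1088, 0, -463]].
The requested entry is -1088.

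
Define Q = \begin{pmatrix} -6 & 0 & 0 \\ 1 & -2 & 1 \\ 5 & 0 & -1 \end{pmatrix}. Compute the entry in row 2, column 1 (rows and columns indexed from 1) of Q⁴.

-15

Characteristic polynomial: r^3 + 9r^2 + 20r + 12 = (r + 1)(r + 2)(r + 6), so the eigenvalues are -6, -2, -1.
r=-6: eigenvector (1, 0, -1).
r=-2: eigenvector (0, 1, 0).
r=-1: eigenvector (0, 1, 1).
P = [[1, 0, 0], [0, 1, 1], [-1, 0, 1]], D = diag(-6, -2, -1), P⁻¹ = [[1, 0, 0], [-1, 1, -1], [1, 0, 1]].
Q⁴ = P·diag(1296, 16, 1)·P⁻¹ = [[1296, 0, 0], [-15, 16, -15], [-1295, 0, 1]].
The requested entry is -15.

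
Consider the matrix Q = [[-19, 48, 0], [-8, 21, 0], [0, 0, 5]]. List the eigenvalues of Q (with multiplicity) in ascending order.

-3, 5, 5

Characteristic polynomial: p(μ) = μ^3 - 7μ^2 - 5μ + 75 = (μ - 5)^2(μ + 3).
Roots (with multiplicity): -3, 5, 5.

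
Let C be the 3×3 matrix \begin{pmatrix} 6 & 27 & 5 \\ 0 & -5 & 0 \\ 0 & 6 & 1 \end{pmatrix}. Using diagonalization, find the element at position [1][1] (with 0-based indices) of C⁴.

Characteristic polynomial: s^3 - 2s^2 - 29s + 30 = (s - 6)(s - 1)(s + 5), so the eigenvalues are -5, 1, 6.
s=6: eigenvector (1, 0, 0).
s=-5: eigenvector (-2, 1, -1).
s=1: eigenvector (-1, 0, 1).
P = [[1, -2, -1], [0, 1, 0], [0, -1, 1]], D = diag(6, -5, 1), P⁻¹ = [[1, 3, 1], [0, 1, 0], [0, 1, 1]].
C⁴ = P·diag(1296, 625, 1)·P⁻¹ = [[1296, 2637, 1295], [0, 625, 0], [0, -624, 1]].
The requested entry is 625.

625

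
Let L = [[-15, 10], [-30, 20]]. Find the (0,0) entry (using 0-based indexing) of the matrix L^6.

Characteristic polynomial: r^2 - 5r = r(r - 5), so the eigenvalues are 0, 5.
r=0: eigenvector (2, 3).
r=5: eigenvector (-1, -2).
P = [[2, -1], [3, -2]], D = diag(0, 5), P⁻¹ = [[2, -1], [3, -2]].
L⁶ = P·diag(0, 15625)·P⁻¹ = [[-46875, 31250], [-93750, 62500]].
The requested entry is -46875.

-46875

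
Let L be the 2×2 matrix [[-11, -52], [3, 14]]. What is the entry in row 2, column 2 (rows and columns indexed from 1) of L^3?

Characteristic polynomial: μ^2 - 3μ + 2 = (μ - 2)(μ - 1), so the eigenvalues are 1, 2.
μ=2: eigenvector (-4, 1).
μ=1: eigenvector (13, -3).
P = [[-4, 13], [1, -3]], D = diag(2, 1), P⁻¹ = [[3, 13], [1, 4]].
L³ = P·diag(8, 1)·P⁻¹ = [[-83, -364], [21, 92]].
The requested entry is 92.

92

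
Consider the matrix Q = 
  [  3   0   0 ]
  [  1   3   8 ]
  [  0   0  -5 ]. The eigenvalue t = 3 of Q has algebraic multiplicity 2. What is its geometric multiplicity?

1

Q − 3I = [[0, 0, 0], [1, 0, 8], [0, 0, -8]].
This matrix has rank 2, so its null space has dimension 3 − 2 = 1.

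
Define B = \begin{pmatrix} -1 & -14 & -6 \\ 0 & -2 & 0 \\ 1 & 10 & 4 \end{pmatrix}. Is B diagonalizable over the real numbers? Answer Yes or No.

Characteristic polynomial: p(r) = r^3 - r^2 - 4r + 4 = (r - 2)(r - 1)(r + 2).
All 3 eigenvalues are distinct, so B is diagonalizable.

Yes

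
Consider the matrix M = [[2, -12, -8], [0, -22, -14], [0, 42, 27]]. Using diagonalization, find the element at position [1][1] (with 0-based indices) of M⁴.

Characteristic polynomial: s^3 - 7s^2 + 4s + 12 = (s - 6)(s - 2)(s + 1), so the eigenvalues are -1, 2, 6.
s=6: eigenvector (1, 1, -2).
s=2: eigenvector (1, 0, 0).
s=-1: eigenvector (0, 2, -3).
P = [[1, 1, 0], [1, 0, 2], [-2, 0, -3]], D = diag(6, 2, -1), P⁻¹ = [[0, -3, -2], [1, 3, 2], [0, 2, 1]].
M⁴ = P·diag(1296, 16, 1)·P⁻¹ = [[16, -3840, -2560], [0, -3884, -2590], [0, 7770, 5181]].
The requested entry is -3884.

-3884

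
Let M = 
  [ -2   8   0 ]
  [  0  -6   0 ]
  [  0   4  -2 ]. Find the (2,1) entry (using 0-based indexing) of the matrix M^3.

208

Characteristic polynomial: s^3 + 10s^2 + 28s + 24 = (s + 2)^2(s + 6), so the eigenvalues are -6, -2, -2.
s=-2: eigenvector (5, 0, 2).
s=-6: eigenvector (-2, 1, -1).
s=-2: eigenvector (2, 0, 1).
P = [[5, -2, 2], [0, 1, 0], [2, -1, 1]], D = diag(-2, -6, -2), P⁻¹ = [[1, 0, -2], [0, 1, 0], [-2, 1, 5]].
M³ = P·diag(-8, -216, -8)·P⁻¹ = [[-8, 416, 0], [0, -216, 0], [0, 208, -8]].
The requested entry is 208.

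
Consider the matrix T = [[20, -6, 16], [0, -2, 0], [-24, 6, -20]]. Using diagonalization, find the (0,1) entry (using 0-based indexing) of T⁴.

-240

Characteristic polynomial: λ^3 + 2λ^2 - 16λ - 32 = (λ - 4)(λ + 2)(λ + 4), so the eigenvalues are -4, -2, 4.
λ=-4: eigenvector (-2, 0, 3).
λ=-2: eigenvector (1, 1, -1).
λ=4: eigenvector (-1, 0, 1).
P = [[-2, 1, -1], [0, 1, 0], [3, -1, 1]], D = diag(-4, -2, 4), P⁻¹ = [[1, 0, 1], [0, 1, 0], [-3, 1, -2]].
T⁴ = P·diag(256, 16, 256)·P⁻¹ = [[256, -240, 0], [0, 16, 0], [0, 240, 256]].
The requested entry is -240.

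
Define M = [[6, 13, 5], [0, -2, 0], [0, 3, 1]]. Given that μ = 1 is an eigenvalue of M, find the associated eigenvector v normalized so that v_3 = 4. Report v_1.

M − 1I = [[5, 13, 5], [0, -3, 0], [0, 3, 0]].
Solving (M − 1I)v = 0 gives the eigenspace spanned by (-4, 0, 4).
With v_3 = 4, v = (-4, 0, 4), so v_1 = -4.

-4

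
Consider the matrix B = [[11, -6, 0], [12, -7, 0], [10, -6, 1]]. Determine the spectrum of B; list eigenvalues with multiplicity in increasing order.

-1, 1, 5

Characteristic polynomial: p(s) = s^3 - 5s^2 - s + 5 = (s - 5)(s - 1)(s + 1).
Roots (with multiplicity): -1, 1, 5.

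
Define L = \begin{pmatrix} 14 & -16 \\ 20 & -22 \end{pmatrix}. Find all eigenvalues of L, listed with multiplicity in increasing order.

Characteristic polynomial: p(λ) = λ^2 + 8λ + 12 = (λ + 2)(λ + 6).
Roots (with multiplicity): -6, -2.

-6, -2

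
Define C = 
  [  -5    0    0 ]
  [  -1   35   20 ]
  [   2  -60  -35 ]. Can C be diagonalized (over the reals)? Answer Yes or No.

No

Characteristic polynomial: p(t) = t^3 + 5t^2 - 25t - 125 = (t - 5)(t + 5)^2.
t = -5 has algebraic multiplicity 2; rank(C + 5I) = 2, so geometric multiplicity = 1.
Geometric multiplicity < algebraic multiplicity, so C is not diagonalizable.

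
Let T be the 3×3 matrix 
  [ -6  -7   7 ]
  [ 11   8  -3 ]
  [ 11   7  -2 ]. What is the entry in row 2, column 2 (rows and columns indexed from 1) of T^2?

-34

Characteristic polynomial: s^3 - 31s + 30 = (s - 5)(s - 1)(s + 6), so the eigenvalues are -6, 1, 5.
s=5: eigenvector (0, 1, 1).
s=-6: eigenvector (-1, 1, 1).
s=1: eigenvector (-1, 2, 1).
P = [[0, -1, -1], [1, 1, 2], [1, 1, 1]], D = diag(5, -6, 1), P⁻¹ = [[1, 0, 1], [-1, -1, 1], [0, 1, -1]].
T² = P·diag(25, 36, 1)·P⁻¹ = [[36, 35, -35], [-11, -34, 59], [-11, -35, 60]].
The requested entry is -34.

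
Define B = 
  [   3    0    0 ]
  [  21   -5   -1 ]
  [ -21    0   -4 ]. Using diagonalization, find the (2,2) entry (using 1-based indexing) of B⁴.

625

Characteristic polynomial: s^3 + 6s^2 - 7s - 60 = (s - 3)(s + 4)(s + 5), so the eigenvalues are -5, -4, 3.
s=3: eigenvector (1, 3, -3).
s=-5: eigenvector (0, 1, 0).
s=-4: eigenvector (0, -1, 1).
P = [[1, 0, 0], [3, 1, -1], [-3, 0, 1]], D = diag(3, -5, -4), P⁻¹ = [[1, 0, 0], [0, 1, 1], [3, 0, 1]].
B⁴ = P·diag(81, 625, 256)·P⁻¹ = [[81, 0, 0], [-525, 625, 369], [525, 0, 256]].
The requested entry is 625.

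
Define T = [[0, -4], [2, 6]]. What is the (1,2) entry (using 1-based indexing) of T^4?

-480

Characteristic polynomial: λ^2 - 6λ + 8 = (λ - 4)(λ - 2), so the eigenvalues are 2, 4.
λ=2: eigenvector (2, -1).
λ=4: eigenvector (-1, 1).
P = [[2, -1], [-1, 1]], D = diag(2, 4), P⁻¹ = [[1, 1], [1, 2]].
T⁴ = P·diag(16, 256)·P⁻¹ = [[-224, -480], [240, 496]].
The requested entry is -480.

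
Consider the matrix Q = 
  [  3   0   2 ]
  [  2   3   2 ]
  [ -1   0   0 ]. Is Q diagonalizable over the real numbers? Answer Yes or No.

Yes

Characteristic polynomial: p(r) = r^3 - 6r^2 + 11r - 6 = (r - 3)(r - 2)(r - 1).
All 3 eigenvalues are distinct, so Q is diagonalizable.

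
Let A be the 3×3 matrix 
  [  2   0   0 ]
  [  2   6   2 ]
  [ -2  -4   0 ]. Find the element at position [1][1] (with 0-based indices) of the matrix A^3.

120

Characteristic polynomial: r^3 - 8r^2 + 20r - 16 = (r - 4)(r - 2)^2, so the eigenvalues are 2, 2, 4.
r=2: eigenvector (1, -1, 1).
r=2: eigenvector (-2, 1, 0).
r=4: eigenvector (0, -1, 1).
P = [[1, -2, 0], [-1, 1, -1], [1, 0, 1]], D = diag(2, 2, 4), P⁻¹ = [[1, 2, 2], [0, 1, 1], [-1, -2, -1]].
A³ = P·diag(8, 8, 64)·P⁻¹ = [[8, 0, 0], [56, 120, 56], [-56, -112, -48]].
The requested entry is 120.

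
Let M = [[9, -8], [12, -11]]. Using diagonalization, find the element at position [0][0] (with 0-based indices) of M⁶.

-1455

Characteristic polynomial: t^2 + 2t - 3 = (t - 1)(t + 3), so the eigenvalues are -3, 1.
t=-3: eigenvector (2, 3).
t=1: eigenvector (1, 1).
P = [[2, 1], [3, 1]], D = diag(-3, 1), P⁻¹ = [[-1, 1], [3, -2]].
M⁶ = P·diag(729, 1)·P⁻¹ = [[-1455, 1456], [-2184, 2185]].
The requested entry is -1455.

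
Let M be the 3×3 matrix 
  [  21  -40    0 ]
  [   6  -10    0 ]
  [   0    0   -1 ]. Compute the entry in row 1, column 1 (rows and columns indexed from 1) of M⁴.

11361

Characteristic polynomial: s^3 - 10s^2 + 19s + 30 = (s - 6)(s - 5)(s + 1), so the eigenvalues are -1, 5, 6.
s=6: eigenvector (-8, -3, 0).
s=5: eigenvector (5, 2, 0).
s=-1: eigenvector (0, 0, 1).
P = [[-8, 5, 0], [-3, 2, 0], [0, 0, 1]], D = diag(6, 5, -1), P⁻¹ = [[-2, 5, 0], [-3, 8, 0], [0, 0, 1]].
M⁴ = P·diag(1296, 625, 1)·P⁻¹ = [[11361, -26840, 0], [4026, -9440, 0], [0, 0, 1]].
The requested entry is 11361.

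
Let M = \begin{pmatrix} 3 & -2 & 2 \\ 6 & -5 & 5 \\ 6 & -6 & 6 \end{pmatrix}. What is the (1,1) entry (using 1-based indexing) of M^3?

27

Characteristic polynomial: s^3 - 4s^2 + 3s = s(s - 3)(s - 1), so the eigenvalues are 0, 1, 3.
s=0: eigenvector (0, 1, 1).
s=3: eigenvector (1, 2, 2).
s=1: eigenvector (-1, -1, 0).
P = [[0, 1, -1], [1, 2, -1], [1, 2, 0]], D = diag(0, 3, 1), P⁻¹ = [[-2, 2, -1], [1, -1, 1], [0, -1, 1]].
M³ = P·diag(0, 27, 1)·P⁻¹ = [[27, -26, 26], [54, -53, 53], [54, -54, 54]].
The requested entry is 27.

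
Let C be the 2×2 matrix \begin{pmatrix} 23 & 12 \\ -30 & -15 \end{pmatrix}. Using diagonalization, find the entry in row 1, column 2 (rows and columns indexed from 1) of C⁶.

89376

Characteristic polynomial: s^2 - 8s + 15 = (s - 5)(s - 3), so the eigenvalues are 3, 5.
s=3: eigenvector (3, -5).
s=5: eigenvector (2, -3).
P = [[3, 2], [-5, -3]], D = diag(3, 5), P⁻¹ = [[-3, -2], [5, 3]].
C⁶ = P·diag(729, 15625)·P⁻¹ = [[149689, 89376], [-223440, -133335]].
The requested entry is 89376.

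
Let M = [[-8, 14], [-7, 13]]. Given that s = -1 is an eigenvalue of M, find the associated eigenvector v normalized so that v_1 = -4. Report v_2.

-2

M + 1I = [[-7, 14], [-7, 14]].
Solving (M + 1I)v = 0 gives the eigenspace spanned by (-4, -2).
With v_1 = -4, v = (-4, -2), so v_2 = -2.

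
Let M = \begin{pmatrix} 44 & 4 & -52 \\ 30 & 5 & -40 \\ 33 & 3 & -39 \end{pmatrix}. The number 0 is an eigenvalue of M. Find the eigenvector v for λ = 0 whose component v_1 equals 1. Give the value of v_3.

M = [[44, 4, -52], [30, 5, -40], [33, 3, -39]].
Solving (M)v = 0 gives the eigenspace spanned by (1, 2, 1).
With v_1 = 1, v = (1, 2, 1), so v_3 = 1.

1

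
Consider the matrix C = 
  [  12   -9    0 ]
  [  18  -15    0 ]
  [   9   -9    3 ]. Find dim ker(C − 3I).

2

C − 3I = [[9, -9, 0], [18, -18, 0], [9, -9, 0]].
This matrix has rank 1, so its null space has dimension 3 − 1 = 2.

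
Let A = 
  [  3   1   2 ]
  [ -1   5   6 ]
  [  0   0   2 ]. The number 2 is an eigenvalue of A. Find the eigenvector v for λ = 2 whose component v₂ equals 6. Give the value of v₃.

A − 2I = [[1, 1, 2], [-1, 3, 6], [0, 0, 0]].
Solving (A − 2I)v = 0 gives the eigenspace spanned by (0, 6, -3).
With v₂ = 6, v = (0, 6, -3), so v₃ = -3.

-3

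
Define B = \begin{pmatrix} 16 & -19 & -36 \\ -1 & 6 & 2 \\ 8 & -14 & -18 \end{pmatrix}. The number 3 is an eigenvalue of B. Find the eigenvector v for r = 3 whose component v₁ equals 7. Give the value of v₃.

2

B − 3I = [[13, -19, -36], [-1, 3, 2], [8, -14, -21]].
Solving (B − 3I)v = 0 gives the eigenspace spanned by (7, 1, 2).
With v₁ = 7, v = (7, 1, 2), so v₃ = 2.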